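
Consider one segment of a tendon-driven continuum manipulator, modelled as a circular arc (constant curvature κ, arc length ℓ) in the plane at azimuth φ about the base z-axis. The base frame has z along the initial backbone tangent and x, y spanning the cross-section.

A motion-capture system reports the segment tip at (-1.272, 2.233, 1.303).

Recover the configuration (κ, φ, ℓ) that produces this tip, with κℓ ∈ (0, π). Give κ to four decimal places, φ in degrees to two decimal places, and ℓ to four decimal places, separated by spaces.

0.6191 119.67 3.5586

ρ = √(x²+y²) = √(-1.272² + 2.233²) = 2.56988
φ = atan2(y, x) mod 360° = atan2(2.233, -1.272) = 119.6675°
|p|² = ρ² + z² = 2.56988² + 1.303² = 8.30208
κ = 2ρ / |p|² = 2×2.56988 / 8.30208 = 0.61909
θ = 2·atan2(ρ, z) = 2·atan2(2.56988, 1.303) = 2.20308 rad
ℓ = θ/κ = 2.20308/0.61909 = 3.55857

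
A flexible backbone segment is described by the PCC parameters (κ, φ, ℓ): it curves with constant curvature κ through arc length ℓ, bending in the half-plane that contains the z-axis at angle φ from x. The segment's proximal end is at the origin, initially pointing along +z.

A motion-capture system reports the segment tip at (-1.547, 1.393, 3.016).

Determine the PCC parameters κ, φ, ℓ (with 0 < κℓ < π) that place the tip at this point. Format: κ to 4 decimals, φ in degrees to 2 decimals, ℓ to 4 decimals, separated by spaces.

0.3100 138.00 3.8975

ρ = √(x²+y²) = √(-1.547² + 1.393²) = 2.08174
φ = atan2(y, x) mod 360° = atan2(1.393, -1.547) = 137.9985°
|p|² = ρ² + z² = 2.08174² + 3.016² = 13.42991
κ = 2ρ / |p|² = 2×2.08174 / 13.42991 = 0.31002
θ = 2·atan2(ρ, z) = 2·atan2(2.08174, 3.016) = 1.20828 rad
ℓ = θ/κ = 1.20828/0.31002 = 3.89748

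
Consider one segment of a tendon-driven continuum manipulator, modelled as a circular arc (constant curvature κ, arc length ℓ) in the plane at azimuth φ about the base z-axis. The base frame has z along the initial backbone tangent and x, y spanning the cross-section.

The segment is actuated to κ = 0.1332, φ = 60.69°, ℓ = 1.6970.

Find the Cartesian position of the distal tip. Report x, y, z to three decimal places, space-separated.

θ = κ·ℓ = 0.1332 × 1.6970 = 0.22604 rad
ρ = (1 − cos θ)/κ = (1 − 0.97456)/0.1332 = 0.19098
z = sin θ / κ = 0.22412/0.1332 = 1.68259
x = ρ cos φ = 0.19098 × cos(60.69°) = 0.09349
y = ρ sin φ = 0.19098 × sin(60.69°) = 0.16653

0.093 0.167 1.683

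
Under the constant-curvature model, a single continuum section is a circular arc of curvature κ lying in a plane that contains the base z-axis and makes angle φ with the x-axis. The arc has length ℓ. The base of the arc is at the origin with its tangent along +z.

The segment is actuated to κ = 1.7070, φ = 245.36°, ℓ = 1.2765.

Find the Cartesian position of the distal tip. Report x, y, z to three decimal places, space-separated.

-0.384 -0.837 0.481

θ = κ·ℓ = 1.7070 × 1.2765 = 2.17899 rad
ρ = (1 − cos θ)/κ = (1 − -0.57138)/1.7070 = 0.92055
z = sin θ / κ = 0.82068/1.7070 = 0.48078
x = ρ cos φ = 0.92055 × cos(245.36°) = -0.38379
y = ρ sin φ = 0.92055 × sin(245.36°) = -0.83673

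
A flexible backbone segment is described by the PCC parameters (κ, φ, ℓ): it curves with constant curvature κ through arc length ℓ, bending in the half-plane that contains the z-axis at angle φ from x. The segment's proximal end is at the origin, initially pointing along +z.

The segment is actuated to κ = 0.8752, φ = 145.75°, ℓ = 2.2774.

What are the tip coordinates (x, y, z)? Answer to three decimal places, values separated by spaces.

θ = κ·ℓ = 0.8752 × 2.2774 = 1.99318 rad
ρ = (1 − cos θ)/κ = (1 − -0.40994)/0.8752 = 1.61099
z = sin θ / κ = 0.91211/0.8752 = 1.04218
x = ρ cos φ = 1.61099 × cos(145.75°) = -1.33163
y = ρ sin φ = 1.61099 × sin(145.75°) = 0.90667

-1.332 0.907 1.042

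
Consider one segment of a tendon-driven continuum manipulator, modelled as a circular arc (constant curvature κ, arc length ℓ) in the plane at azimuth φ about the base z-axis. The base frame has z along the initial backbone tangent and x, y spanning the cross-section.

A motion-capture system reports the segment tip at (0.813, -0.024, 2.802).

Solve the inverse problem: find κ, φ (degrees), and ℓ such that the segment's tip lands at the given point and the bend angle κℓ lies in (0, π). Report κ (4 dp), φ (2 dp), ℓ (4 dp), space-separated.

ρ = √(x²+y²) = √(0.813² + -0.024²) = 0.81335
φ = atan2(y, x) mod 360° = atan2(-0.024, 0.813) = 358.3091°
|p|² = ρ² + z² = 0.81335² + 2.802² = 8.51275
κ = 2ρ / |p|² = 2×0.81335 / 8.51275 = 0.19109
θ = 2·atan2(ρ, z) = 2·atan2(0.81335, 2.802) = 0.56502 rad
ℓ = θ/κ = 0.56502/0.19109 = 2.95684

0.1911 358.31 2.9568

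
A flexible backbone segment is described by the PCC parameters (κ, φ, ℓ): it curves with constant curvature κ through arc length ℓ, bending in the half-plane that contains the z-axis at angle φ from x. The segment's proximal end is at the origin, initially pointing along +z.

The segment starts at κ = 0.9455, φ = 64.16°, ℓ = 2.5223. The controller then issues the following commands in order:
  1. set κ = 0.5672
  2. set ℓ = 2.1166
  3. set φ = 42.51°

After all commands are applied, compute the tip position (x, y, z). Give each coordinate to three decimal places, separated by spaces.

0.829 0.760 1.644

initial: κ=0.9455, φ=64.16°, ℓ=2.5223
cmd 1: set κ=0.5672 → (κ,φ,ℓ)=(0.5672,64.16°,2.5223) → tip=(0.6611,1.3651,1.7458)
cmd 2: set ℓ=2.1166 → (κ,φ,ℓ)=(0.5672,64.16°,2.1166) → tip=(0.4904,1.0126,1.6436)
cmd 3: set φ=42.51° → (κ,φ,ℓ)=(0.5672,42.51°,2.1166) → tip=(0.8294,0.7602,1.6436)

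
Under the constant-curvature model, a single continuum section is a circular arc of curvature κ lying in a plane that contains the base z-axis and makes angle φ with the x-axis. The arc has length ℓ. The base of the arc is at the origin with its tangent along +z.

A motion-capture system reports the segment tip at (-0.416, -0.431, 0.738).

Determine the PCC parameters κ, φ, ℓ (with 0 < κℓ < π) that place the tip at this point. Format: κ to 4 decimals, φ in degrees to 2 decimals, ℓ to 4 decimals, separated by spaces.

1.3260 226.01 1.0283

ρ = √(x²+y²) = √(-0.416² + -0.431²) = 0.59901
φ = atan2(y, x) mod 360° = atan2(-0.431, -0.416) = 226.0146°
|p|² = ρ² + z² = 0.59901² + 0.738² = 0.90346
κ = 2ρ / |p|² = 2×0.59901 / 0.90346 = 1.32604
θ = 2·atan2(ρ, z) = 2·atan2(0.59901, 0.738) = 1.36363 rad
ℓ = θ/κ = 1.36363/1.32604 = 1.02835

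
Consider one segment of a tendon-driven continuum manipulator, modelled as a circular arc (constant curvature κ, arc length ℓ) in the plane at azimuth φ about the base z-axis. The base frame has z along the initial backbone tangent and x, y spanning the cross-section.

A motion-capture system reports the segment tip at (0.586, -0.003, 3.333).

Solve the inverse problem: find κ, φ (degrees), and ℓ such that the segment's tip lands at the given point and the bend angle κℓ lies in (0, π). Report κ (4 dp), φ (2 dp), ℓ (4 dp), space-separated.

ρ = √(x²+y²) = √(0.586² + -0.003²) = 0.58601
φ = atan2(y, x) mod 360° = atan2(-0.003, 0.586) = 359.7067°
|p|² = ρ² + z² = 0.58601² + 3.333² = 11.45229
κ = 2ρ / |p|² = 2×0.58601 / 11.45229 = 0.10234
θ = 2·atan2(ρ, z) = 2·atan2(0.58601, 3.333) = 0.34808 rad
ℓ = θ/κ = 0.34808/0.10234 = 3.40127

0.1023 359.71 3.4013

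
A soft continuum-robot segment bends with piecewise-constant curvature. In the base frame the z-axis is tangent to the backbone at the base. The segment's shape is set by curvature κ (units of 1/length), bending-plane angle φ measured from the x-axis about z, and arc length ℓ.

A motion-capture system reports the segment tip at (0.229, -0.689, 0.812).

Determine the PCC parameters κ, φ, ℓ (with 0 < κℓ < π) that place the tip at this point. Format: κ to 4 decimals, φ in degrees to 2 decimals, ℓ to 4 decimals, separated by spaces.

1.2239 288.39 1.1923

ρ = √(x²+y²) = √(0.229² + -0.689²) = 0.72606
φ = atan2(y, x) mod 360° = atan2(-0.689, 0.229) = 288.3850°
|p|² = ρ² + z² = 0.72606² + 0.812² = 1.18651
κ = 2ρ / |p|² = 2×0.72606 / 1.18651 = 1.22386
θ = 2·atan2(ρ, z) = 2·atan2(0.72606, 0.812) = 1.45916 rad
ℓ = θ/κ = 1.45916/1.22386 = 1.19226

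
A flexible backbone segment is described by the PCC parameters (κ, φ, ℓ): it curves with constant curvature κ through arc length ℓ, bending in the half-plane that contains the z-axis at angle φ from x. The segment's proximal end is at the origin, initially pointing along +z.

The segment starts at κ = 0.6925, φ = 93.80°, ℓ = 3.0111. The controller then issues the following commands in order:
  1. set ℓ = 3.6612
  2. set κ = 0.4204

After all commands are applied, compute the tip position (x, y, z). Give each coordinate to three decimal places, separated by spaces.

-0.153 2.298 2.377

initial: κ=0.6925, φ=93.80°, ℓ=3.0111
cmd 1: set ℓ=3.6612 → (κ,φ,ℓ)=(0.6925,93.80°,3.6612) → tip=(-0.1744,2.6250,0.8228)
cmd 2: set κ=0.4204 → (κ,φ,ℓ)=(0.4204,93.80°,3.6612) → tip=(-0.1527,2.2984,2.3775)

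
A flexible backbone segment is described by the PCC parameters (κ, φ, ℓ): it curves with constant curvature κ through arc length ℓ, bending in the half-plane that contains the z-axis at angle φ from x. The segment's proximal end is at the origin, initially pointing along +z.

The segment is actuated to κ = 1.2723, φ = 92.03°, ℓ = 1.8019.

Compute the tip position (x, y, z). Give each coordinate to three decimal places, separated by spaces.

-0.046 1.304 0.590

θ = κ·ℓ = 1.2723 × 1.8019 = 2.29256 rad
ρ = (1 − cos θ)/κ = (1 − -0.66071)/1.2723 = 1.30528
z = sin θ / κ = 0.75064/1.2723 = 0.58999
x = ρ cos φ = 1.30528 × cos(92.03°) = -0.04624
y = ρ sin φ = 1.30528 × sin(92.03°) = 1.30446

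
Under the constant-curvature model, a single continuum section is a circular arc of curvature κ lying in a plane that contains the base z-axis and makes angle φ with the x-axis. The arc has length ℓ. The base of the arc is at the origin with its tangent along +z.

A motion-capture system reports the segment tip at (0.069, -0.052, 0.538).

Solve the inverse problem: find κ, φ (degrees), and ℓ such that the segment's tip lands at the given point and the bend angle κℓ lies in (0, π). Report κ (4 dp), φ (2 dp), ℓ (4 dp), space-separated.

0.5820 323.00 0.5472

ρ = √(x²+y²) = √(0.069² + -0.052²) = 0.08640
φ = atan2(y, x) mod 360° = atan2(-0.052, 0.069) = 322.9975°
|p|² = ρ² + z² = 0.08640² + 0.538² = 0.29691
κ = 2ρ / |p|² = 2×0.08640 / 0.29691 = 0.58200
θ = 2·atan2(ρ, z) = 2·atan2(0.08640, 0.538) = 0.31847 rad
ℓ = θ/κ = 0.31847/0.58200 = 0.54720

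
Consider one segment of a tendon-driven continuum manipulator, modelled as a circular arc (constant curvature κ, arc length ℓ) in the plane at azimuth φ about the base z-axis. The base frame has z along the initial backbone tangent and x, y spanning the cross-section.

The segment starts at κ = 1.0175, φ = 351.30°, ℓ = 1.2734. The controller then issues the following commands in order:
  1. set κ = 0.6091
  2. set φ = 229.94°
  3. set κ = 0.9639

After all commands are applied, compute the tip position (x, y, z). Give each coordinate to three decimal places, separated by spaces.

initial: κ=1.0175, φ=351.30°, ℓ=1.2734
cmd 1: set κ=0.6091 → (κ,φ,ℓ)=(0.6091,351.30°,1.2734) → tip=(0.4642,-0.0710,1.1495)
cmd 2: set φ=229.94° → (κ,φ,ℓ)=(0.6091,229.94°,1.2734) → tip=(-0.3022,-0.3594,1.1495)
cmd 3: set κ=0.9639 → (κ,φ,ℓ)=(0.9639,229.94°,1.2734) → tip=(-0.4429,-0.5267,0.9769)

-0.443 -0.527 0.977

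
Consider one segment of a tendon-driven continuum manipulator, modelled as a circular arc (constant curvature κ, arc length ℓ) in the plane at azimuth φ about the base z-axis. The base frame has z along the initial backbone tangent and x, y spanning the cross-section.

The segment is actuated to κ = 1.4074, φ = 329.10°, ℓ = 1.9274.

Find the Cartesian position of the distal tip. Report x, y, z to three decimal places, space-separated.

θ = κ·ℓ = 1.4074 × 1.9274 = 2.71262 rad
ρ = (1 − cos θ)/κ = (1 − -0.90939)/1.4074 = 1.35668
z = sin θ / κ = 0.41593/1.4074 = 0.29553
x = ρ cos φ = 1.35668 × cos(329.10°) = 1.16412
y = ρ sin φ = 1.35668 × sin(329.10°) = -0.69671

1.164 -0.697 0.296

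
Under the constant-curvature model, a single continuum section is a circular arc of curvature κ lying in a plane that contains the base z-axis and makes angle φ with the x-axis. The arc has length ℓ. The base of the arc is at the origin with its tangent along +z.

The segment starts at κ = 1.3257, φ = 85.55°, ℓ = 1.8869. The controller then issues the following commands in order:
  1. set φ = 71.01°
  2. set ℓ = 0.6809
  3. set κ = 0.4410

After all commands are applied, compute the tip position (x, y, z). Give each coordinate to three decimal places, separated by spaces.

initial: κ=1.3257, φ=85.55°, ℓ=1.8869
cmd 1: set φ=71.01° → (κ,φ,ℓ)=(1.3257,71.01°,1.8869) → tip=(0.4423,1.2853,0.4506)
cmd 2: set ℓ=0.6809 → (κ,φ,ℓ)=(1.3257,71.01°,0.6809) → tip=(0.0934,0.2714,0.5921)
cmd 3: set κ=0.4410 → (κ,φ,ℓ)=(0.4410,71.01°,0.6809) → tip=(0.0330,0.0959,0.6707)

0.033 0.096 0.671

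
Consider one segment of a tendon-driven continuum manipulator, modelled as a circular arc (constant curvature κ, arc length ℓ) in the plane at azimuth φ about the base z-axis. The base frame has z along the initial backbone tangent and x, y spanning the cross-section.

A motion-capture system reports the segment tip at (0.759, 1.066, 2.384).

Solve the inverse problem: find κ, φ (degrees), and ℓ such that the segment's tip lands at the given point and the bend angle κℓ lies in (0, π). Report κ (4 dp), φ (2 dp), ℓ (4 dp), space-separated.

ρ = √(x²+y²) = √(0.759² + 1.066²) = 1.30860
φ = atan2(y, x) mod 360° = atan2(1.066, 0.759) = 54.5488°
|p|² = ρ² + z² = 1.30860² + 2.384² = 7.39589
κ = 2ρ / |p|² = 2×1.30860 / 7.39589 = 0.35387
θ = 2·atan2(ρ, z) = 2·atan2(1.30860, 2.384) = 1.00401 rad
ℓ = θ/κ = 1.00401/0.35387 = 2.83721

0.3539 54.55 2.8372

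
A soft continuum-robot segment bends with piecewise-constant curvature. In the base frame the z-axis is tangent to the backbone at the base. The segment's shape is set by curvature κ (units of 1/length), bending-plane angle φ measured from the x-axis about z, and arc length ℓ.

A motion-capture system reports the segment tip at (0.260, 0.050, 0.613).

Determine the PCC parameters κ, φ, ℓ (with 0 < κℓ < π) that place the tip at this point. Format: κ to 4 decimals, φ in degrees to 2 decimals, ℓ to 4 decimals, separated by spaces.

1.1876 10.89 0.6866

ρ = √(x²+y²) = √(0.260² + 0.050²) = 0.26476
φ = atan2(y, x) mod 360° = atan2(0.050, 0.260) = 10.8855°
|p|² = ρ² + z² = 0.26476² + 0.613² = 0.44587
κ = 2ρ / |p|² = 2×0.26476 / 0.44587 = 1.18763
θ = 2·atan2(ρ, z) = 2·atan2(0.26476, 0.613) = 0.81543 rad
ℓ = θ/κ = 0.81543/1.18763 = 0.68660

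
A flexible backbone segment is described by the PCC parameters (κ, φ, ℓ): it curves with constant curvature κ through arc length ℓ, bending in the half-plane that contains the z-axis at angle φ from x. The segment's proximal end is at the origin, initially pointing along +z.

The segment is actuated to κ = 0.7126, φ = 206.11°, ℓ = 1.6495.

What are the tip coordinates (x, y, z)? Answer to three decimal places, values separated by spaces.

-0.775 -0.380 1.295

θ = κ·ℓ = 0.7126 × 1.6495 = 1.17543 rad
ρ = (1 − cos θ)/κ = (1 − 0.38514)/0.7126 = 0.86284
z = sin θ / κ = 0.92286/0.7126 = 1.29506
x = ρ cos φ = 0.86284 × cos(206.11°) = -0.77478
y = ρ sin φ = 0.86284 × sin(206.11°) = -0.37973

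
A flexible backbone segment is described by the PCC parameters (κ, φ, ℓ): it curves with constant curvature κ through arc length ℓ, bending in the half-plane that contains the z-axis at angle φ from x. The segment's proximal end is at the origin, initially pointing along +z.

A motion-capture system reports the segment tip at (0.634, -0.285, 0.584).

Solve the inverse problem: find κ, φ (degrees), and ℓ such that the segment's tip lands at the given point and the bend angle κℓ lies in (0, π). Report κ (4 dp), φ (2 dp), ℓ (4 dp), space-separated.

ρ = √(x²+y²) = √(0.634² + -0.285²) = 0.69511
φ = atan2(y, x) mod 360° = atan2(-0.285, 0.634) = 335.7948°
|p|² = ρ² + z² = 0.69511² + 0.584² = 0.82424
κ = 2ρ / |p|² = 2×0.69511 / 0.82424 = 1.68668
θ = 2·atan2(ρ, z) = 2·atan2(0.69511, 0.584) = 1.74409 rad
ℓ = θ/κ = 1.74409/1.68668 = 1.03404

1.6867 335.79 1.0340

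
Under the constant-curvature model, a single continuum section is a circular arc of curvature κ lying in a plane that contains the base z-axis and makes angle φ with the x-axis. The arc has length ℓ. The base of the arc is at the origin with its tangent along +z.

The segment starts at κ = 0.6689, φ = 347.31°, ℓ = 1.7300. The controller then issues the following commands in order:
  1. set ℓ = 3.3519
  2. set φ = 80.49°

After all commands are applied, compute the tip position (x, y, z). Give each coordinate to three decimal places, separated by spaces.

0.401 2.392 1.171

initial: κ=0.6689, φ=347.31°, ℓ=1.7300
cmd 1: set ℓ=3.3519 → (κ,φ,ℓ)=(0.6689,347.31°,3.3519) → tip=(2.3656,-0.5327,1.1706)
cmd 2: set φ=80.49° → (κ,φ,ℓ)=(0.6689,80.49°,3.3519) → tip=(0.4006,2.3915,1.1706)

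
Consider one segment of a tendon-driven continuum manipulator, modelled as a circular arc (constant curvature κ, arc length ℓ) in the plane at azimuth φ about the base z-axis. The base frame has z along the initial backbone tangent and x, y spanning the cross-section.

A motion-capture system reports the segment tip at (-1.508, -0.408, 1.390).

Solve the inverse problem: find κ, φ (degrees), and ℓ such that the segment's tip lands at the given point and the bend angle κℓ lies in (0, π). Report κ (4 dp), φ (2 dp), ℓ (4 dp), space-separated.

0.7145 195.14 2.3614

ρ = √(x²+y²) = √(-1.508² + -0.408²) = 1.56222
φ = atan2(y, x) mod 360° = atan2(-0.408, -1.508) = 195.1393°
|p|² = ρ² + z² = 1.56222² + 1.390² = 4.37263
κ = 2ρ / |p|² = 2×1.56222 / 4.37263 = 0.71454
θ = 2·atan2(ρ, z) = 2·atan2(1.56222, 1.390) = 1.68734 rad
ℓ = θ/κ = 1.68734/0.71454 = 2.36141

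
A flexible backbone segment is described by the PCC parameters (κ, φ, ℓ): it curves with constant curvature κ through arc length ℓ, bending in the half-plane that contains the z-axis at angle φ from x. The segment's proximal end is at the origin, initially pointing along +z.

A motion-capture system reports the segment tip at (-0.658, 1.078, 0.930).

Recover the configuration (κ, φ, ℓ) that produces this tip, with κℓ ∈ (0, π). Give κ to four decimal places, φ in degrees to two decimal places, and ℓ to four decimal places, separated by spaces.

ρ = √(x²+y²) = √(-0.658² + 1.078²) = 1.26295
φ = atan2(y, x) mod 360° = atan2(1.078, -0.658) = 121.3995°
|p|² = ρ² + z² = 1.26295² + 0.930² = 2.45995
κ = 2ρ / |p|² = 2×1.26295 / 2.45995 = 1.02681
θ = 2·atan2(ρ, z) = 2·atan2(1.26295, 0.930) = 1.87215 rad
ℓ = θ/κ = 1.87215/1.02681 = 1.82327

1.0268 121.40 1.8233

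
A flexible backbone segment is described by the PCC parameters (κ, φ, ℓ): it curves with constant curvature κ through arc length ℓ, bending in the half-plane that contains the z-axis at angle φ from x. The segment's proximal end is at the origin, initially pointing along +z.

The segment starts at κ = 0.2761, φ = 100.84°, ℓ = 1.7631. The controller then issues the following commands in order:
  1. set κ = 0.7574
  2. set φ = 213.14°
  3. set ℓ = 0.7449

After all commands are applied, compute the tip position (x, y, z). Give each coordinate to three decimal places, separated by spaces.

initial: κ=0.2761, φ=100.84°, ℓ=1.7631
cmd 1: set κ=0.7574 → (κ,φ,ℓ)=(0.7574,100.84°,1.7631) → tip=(-0.1904,0.9943,1.2839)
cmd 2: set φ=213.14° → (κ,φ,ℓ)=(0.7574,213.14°,1.7631) → tip=(-0.8477,-0.5534,1.2839)
cmd 3: set ℓ=0.7449 → (κ,φ,ℓ)=(0.7574,213.14°,0.7449) → tip=(-0.1713,-0.1119,0.7060)

-0.171 -0.112 0.706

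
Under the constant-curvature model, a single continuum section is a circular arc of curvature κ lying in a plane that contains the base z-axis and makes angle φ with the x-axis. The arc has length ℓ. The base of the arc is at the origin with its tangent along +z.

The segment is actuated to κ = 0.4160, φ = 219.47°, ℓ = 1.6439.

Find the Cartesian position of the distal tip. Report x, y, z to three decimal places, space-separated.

θ = κ·ℓ = 0.4160 × 1.6439 = 0.68386 rad
ρ = (1 − cos θ)/κ = (1 − 0.77514)/0.4160 = 0.54053
z = sin θ / κ = 0.63179/0.4160 = 1.51873
x = ρ cos φ = 0.54053 × cos(219.47°) = -0.41727
y = ρ sin φ = 0.54053 × sin(219.47°) = -0.34360

-0.417 -0.344 1.519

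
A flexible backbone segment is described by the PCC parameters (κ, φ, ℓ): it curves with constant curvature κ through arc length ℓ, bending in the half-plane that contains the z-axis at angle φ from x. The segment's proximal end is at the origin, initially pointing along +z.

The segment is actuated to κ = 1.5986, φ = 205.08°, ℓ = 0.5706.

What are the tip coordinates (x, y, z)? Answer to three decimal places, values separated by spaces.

-0.220 -0.103 0.495

θ = κ·ℓ = 1.5986 × 0.5706 = 0.91216 rad
ρ = (1 − cos θ)/κ = (1 − 0.61204)/1.5986 = 0.24269
z = sin θ / κ = 0.79083/1.5986 = 0.49470
x = ρ cos φ = 0.24269 × cos(205.08°) = -0.21981
y = ρ sin φ = 0.24269 × sin(205.08°) = -0.10287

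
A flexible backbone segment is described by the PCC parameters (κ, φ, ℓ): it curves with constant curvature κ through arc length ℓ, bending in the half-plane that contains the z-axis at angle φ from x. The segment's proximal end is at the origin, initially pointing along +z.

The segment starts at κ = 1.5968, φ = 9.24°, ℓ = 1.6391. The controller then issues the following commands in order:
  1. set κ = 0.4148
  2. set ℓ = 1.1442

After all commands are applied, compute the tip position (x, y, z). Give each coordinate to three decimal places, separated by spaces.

0.263 0.043 1.102

initial: κ=1.5968, φ=9.24°, ℓ=1.6391
cmd 1: set κ=0.4148 → (κ,φ,ℓ)=(0.4148,9.24°,1.6391) → tip=(0.5291,0.0861,1.5157)
cmd 2: set ℓ=1.1442 → (κ,φ,ℓ)=(0.4148,9.24°,1.1442) → tip=(0.2630,0.0428,1.1017)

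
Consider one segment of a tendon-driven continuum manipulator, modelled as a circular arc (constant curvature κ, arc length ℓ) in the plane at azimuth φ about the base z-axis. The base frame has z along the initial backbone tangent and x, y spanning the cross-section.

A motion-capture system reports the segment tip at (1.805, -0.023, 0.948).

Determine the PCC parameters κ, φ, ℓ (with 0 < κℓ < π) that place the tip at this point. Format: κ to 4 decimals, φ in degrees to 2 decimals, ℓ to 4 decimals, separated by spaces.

0.8684 359.27 2.5039

ρ = √(x²+y²) = √(1.805² + -0.023²) = 1.80515
φ = atan2(y, x) mod 360° = atan2(-0.023, 1.805) = 359.2700°
|p|² = ρ² + z² = 1.80515² + 0.948² = 4.15726
κ = 2ρ / |p|² = 2×1.80515 / 4.15726 = 0.86843
θ = 2·atan2(ρ, z) = 2·atan2(1.80515, 0.948) = 2.17444 rad
ℓ = θ/κ = 2.17444/0.86843 = 2.50387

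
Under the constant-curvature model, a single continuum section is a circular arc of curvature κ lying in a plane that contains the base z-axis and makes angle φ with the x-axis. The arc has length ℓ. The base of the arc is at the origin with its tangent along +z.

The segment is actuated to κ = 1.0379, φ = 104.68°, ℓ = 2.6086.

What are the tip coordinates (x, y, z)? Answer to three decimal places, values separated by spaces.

-0.466 1.778 0.405

θ = κ·ℓ = 1.0379 × 2.6086 = 2.70747 rad
ρ = (1 − cos θ)/κ = (1 − -0.90724)/1.0379 = 1.83759
z = sin θ / κ = 0.42062/1.0379 = 0.40526
x = ρ cos φ = 1.83759 × cos(104.68°) = -0.46568
y = ρ sin φ = 1.83759 × sin(104.68°) = 1.77761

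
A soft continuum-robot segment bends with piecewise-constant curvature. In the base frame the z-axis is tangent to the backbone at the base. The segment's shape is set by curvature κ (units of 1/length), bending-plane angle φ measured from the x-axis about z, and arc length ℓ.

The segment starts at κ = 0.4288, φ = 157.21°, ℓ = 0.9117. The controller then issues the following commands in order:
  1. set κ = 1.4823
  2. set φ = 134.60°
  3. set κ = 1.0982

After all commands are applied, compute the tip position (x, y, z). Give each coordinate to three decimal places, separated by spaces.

initial: κ=0.4288, φ=157.21°, ℓ=0.9117
cmd 1: set κ=1.4823 → (κ,φ,ℓ)=(1.4823,157.21°,0.9117) → tip=(-0.4866,0.2044,0.6585)
cmd 2: set φ=134.60° → (κ,φ,ℓ)=(1.4823,134.60°,0.9117) → tip=(-0.3706,0.3758,0.6585)
cmd 3: set κ=1.0982 → (κ,φ,ℓ)=(1.0982,134.60°,0.9117) → tip=(-0.2946,0.2987,0.7668)

-0.295 0.299 0.767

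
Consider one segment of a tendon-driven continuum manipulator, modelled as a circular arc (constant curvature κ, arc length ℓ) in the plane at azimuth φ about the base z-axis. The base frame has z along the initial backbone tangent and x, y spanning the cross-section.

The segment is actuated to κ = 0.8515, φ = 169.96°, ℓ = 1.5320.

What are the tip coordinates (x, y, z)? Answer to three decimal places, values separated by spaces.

-0.852 0.151 1.133

θ = κ·ℓ = 0.8515 × 1.5320 = 1.30450 rad
ρ = (1 − cos θ)/κ = (1 − 0.26316)/0.8515 = 0.86534
z = sin θ / κ = 0.96475/0.8515 = 1.13300
x = ρ cos φ = 0.86534 × cos(169.96°) = -0.85209
y = ρ sin φ = 0.86534 × sin(169.96°) = 0.15086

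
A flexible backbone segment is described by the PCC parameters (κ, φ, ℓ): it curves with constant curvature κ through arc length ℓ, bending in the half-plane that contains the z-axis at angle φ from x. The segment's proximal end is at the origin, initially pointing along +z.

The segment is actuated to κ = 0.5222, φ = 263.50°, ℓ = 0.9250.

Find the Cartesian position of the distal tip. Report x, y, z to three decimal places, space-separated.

θ = κ·ℓ = 0.5222 × 0.9250 = 0.48304 rad
ρ = (1 − cos θ)/κ = (1 − 0.88559)/0.5222 = 0.21909
z = sin θ / κ = 0.46447/0.5222 = 0.88945
x = ρ cos φ = 0.21909 × cos(263.50°) = -0.02480
y = ρ sin φ = 0.21909 × sin(263.50°) = -0.21769

-0.025 -0.218 0.889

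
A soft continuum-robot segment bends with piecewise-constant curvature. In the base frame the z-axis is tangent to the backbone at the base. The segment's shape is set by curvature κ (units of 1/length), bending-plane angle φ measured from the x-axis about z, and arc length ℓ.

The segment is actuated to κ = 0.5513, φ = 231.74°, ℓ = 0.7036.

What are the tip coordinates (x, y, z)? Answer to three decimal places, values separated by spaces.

θ = κ·ℓ = 0.5513 × 0.7036 = 0.38789 rad
ρ = (1 − cos θ)/κ = (1 − 0.92571)/0.5513 = 0.13476
z = sin θ / κ = 0.37824/0.5513 = 0.68609
x = ρ cos φ = 0.13476 × cos(231.74°) = -0.08345
y = ρ sin φ = 0.13476 × sin(231.74°) = -0.10581

-0.083 -0.106 0.686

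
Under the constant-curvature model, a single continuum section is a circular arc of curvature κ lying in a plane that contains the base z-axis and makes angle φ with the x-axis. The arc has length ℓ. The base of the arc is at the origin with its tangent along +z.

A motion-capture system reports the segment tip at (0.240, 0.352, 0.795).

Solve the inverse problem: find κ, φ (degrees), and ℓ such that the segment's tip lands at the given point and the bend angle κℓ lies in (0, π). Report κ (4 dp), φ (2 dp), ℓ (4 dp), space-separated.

1.0474 55.71 0.9394

ρ = √(x²+y²) = √(0.240² + 0.352²) = 0.42603
φ = atan2(y, x) mod 360° = atan2(0.352, 0.240) = 55.7131°
|p|² = ρ² + z² = 0.42603² + 0.795² = 0.81353
κ = 2ρ / |p|² = 2×0.42603 / 0.81353 = 1.04737
θ = 2·atan2(ρ, z) = 2·atan2(0.42603, 0.795) = 0.98389 rad
ℓ = θ/κ = 0.98389/1.04737 = 0.93939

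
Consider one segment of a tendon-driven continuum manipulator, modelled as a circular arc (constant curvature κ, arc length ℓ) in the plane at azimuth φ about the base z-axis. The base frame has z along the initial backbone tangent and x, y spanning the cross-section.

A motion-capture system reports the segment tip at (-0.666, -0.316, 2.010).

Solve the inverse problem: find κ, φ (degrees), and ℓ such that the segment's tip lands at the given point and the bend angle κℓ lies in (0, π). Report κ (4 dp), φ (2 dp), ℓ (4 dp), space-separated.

0.3217 205.38 2.1856

ρ = √(x²+y²) = √(-0.666² + -0.316²) = 0.73716
φ = atan2(y, x) mod 360° = atan2(-0.316, -0.666) = 205.3831°
|p|² = ρ² + z² = 0.73716² + 2.010² = 4.58351
κ = 2ρ / |p|² = 2×0.73716 / 4.58351 = 0.32166
θ = 2·atan2(ρ, z) = 2·atan2(0.73716, 2.010) = 0.70303 rad
ℓ = θ/κ = 0.70303/0.32166 = 2.18565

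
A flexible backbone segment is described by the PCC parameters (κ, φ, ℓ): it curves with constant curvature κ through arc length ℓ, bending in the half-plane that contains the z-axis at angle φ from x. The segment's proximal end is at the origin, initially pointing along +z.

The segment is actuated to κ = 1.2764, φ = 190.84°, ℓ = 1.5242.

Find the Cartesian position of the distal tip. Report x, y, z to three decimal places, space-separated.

θ = κ·ℓ = 1.2764 × 1.5242 = 1.94549 rad
ρ = (1 − cos θ)/κ = (1 − -0.36599)/1.2764 = 1.07019
z = sin θ / κ = 0.93062/1.2764 = 0.72910
x = ρ cos φ = 1.07019 × cos(190.84°) = -1.05109
y = ρ sin φ = 1.07019 × sin(190.84°) = -0.20127

-1.051 -0.201 0.729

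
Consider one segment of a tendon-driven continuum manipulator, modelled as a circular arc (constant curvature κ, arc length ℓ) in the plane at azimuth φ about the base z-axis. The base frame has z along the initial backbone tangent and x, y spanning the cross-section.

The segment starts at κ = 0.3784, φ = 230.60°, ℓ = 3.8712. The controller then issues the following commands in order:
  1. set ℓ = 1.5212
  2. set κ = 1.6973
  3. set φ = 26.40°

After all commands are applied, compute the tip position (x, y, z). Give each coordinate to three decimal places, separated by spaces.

0.975 0.484 0.313

initial: κ=0.3784, φ=230.60°, ℓ=3.8712
cmd 1: set ℓ=1.5212 → (κ,φ,ℓ)=(0.3784,230.60°,1.5212) → tip=(-0.2703,-0.3291,1.4386)
cmd 2: set κ=1.6973 → (κ,φ,ℓ)=(1.6973,230.60°,1.5212) → tip=(-0.6909,-0.8411,0.3128)
cmd 3: set φ=26.40° → (κ,φ,ℓ)=(1.6973,26.40°,1.5212) → tip=(0.9749,0.4840,0.3128)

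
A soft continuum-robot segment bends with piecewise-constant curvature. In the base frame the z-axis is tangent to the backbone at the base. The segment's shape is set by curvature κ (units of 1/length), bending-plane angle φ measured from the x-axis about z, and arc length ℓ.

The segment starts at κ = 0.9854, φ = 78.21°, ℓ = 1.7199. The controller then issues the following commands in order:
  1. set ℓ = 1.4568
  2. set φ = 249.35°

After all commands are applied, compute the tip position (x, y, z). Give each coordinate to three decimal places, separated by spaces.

initial: κ=0.9854, φ=78.21°, ℓ=1.7199
cmd 1: set ℓ=1.4568 → (κ,φ,ℓ)=(0.9854,78.21°,1.4568) → tip=(0.1794,0.8594,1.0055)
cmd 2: set φ=249.35° → (κ,φ,ℓ)=(0.9854,249.35°,1.4568) → tip=(-0.3096,-0.8216,1.0055)

-0.310 -0.822 1.006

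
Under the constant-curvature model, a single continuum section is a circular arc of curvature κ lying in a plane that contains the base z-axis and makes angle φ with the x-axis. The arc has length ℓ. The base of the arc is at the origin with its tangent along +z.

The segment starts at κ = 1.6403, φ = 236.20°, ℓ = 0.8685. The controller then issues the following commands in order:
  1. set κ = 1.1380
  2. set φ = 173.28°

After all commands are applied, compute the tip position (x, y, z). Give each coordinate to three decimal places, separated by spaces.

initial: κ=1.6403, φ=236.20°, ℓ=0.8685
cmd 1: set κ=1.1380 → (κ,φ,ℓ)=(1.1380,236.20°,0.8685) → tip=(-0.2199,-0.3285,0.7338)
cmd 2: set φ=173.28° → (κ,φ,ℓ)=(1.1380,173.28°,0.8685) → tip=(-0.3927,0.0463,0.7338)

-0.393 0.046 0.734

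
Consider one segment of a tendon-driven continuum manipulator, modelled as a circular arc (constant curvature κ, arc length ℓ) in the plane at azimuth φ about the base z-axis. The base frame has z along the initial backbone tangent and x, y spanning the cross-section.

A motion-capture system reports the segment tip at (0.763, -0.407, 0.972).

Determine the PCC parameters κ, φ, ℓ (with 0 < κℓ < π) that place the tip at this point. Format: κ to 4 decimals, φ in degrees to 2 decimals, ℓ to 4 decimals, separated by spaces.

1.0218 331.92 1.4231

ρ = √(x²+y²) = √(0.763² + -0.407²) = 0.86476
φ = atan2(y, x) mod 360° = atan2(-0.407, 0.763) = 331.9236°
|p|² = ρ² + z² = 0.86476² + 0.972² = 1.69260
κ = 2ρ / |p|² = 2×0.86476 / 1.69260 = 1.02182
θ = 2·atan2(ρ, z) = 2·atan2(0.86476, 0.972) = 1.45416 rad
ℓ = θ/κ = 1.45416/1.02182 = 1.42312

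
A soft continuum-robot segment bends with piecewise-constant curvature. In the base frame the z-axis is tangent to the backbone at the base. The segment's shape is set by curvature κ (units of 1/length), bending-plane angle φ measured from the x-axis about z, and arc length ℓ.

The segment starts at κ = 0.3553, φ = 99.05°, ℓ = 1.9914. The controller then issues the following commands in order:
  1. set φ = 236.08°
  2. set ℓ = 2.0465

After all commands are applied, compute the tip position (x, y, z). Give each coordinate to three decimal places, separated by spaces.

-0.397 -0.591 1.871

initial: κ=0.3553, φ=99.05°, ℓ=1.9914
cmd 1: set φ=236.08° → (κ,φ,ℓ)=(0.3553,236.08°,1.9914) → tip=(-0.3770,-0.5606,1.8294)
cmd 2: set ℓ=2.0465 → (κ,φ,ℓ)=(0.3553,236.08°,2.0465) → tip=(-0.3972,-0.5907,1.8709)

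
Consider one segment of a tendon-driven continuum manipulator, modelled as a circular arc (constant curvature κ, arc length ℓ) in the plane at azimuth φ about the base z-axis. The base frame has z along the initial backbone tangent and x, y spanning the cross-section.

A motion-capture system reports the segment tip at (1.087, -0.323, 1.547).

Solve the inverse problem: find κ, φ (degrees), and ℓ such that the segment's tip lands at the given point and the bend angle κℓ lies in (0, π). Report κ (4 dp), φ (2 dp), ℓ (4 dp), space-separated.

ρ = √(x²+y²) = √(1.087² + -0.323²) = 1.13397
φ = atan2(y, x) mod 360° = atan2(-0.323, 1.087) = 343.4508°
|p|² = ρ² + z² = 1.13397² + 1.547² = 3.67911
κ = 2ρ / |p|² = 2×1.13397 / 3.67911 = 0.61644
θ = 2·atan2(ρ, z) = 2·atan2(1.13397, 1.547) = 1.26508 rad
ℓ = θ/κ = 1.26508/0.61644 = 2.05224

0.6164 343.45 2.0522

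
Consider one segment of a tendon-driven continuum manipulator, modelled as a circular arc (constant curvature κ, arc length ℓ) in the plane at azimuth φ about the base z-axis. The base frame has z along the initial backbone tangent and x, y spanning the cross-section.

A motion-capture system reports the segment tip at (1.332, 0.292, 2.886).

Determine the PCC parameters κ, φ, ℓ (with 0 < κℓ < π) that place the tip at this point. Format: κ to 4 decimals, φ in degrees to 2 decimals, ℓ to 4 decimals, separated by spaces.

ρ = √(x²+y²) = √(1.332² + 0.292²) = 1.36363
φ = atan2(y, x) mod 360° = atan2(0.292, 1.332) = 12.3647°
|p|² = ρ² + z² = 1.36363² + 2.886² = 10.18848
κ = 2ρ / |p|² = 2×1.36363 / 10.18848 = 0.26768
θ = 2·atan2(ρ, z) = 2·atan2(1.36363, 2.886) = 0.88281 rad
ℓ = θ/κ = 0.88281/0.26768 = 3.29800

0.2677 12.36 3.2980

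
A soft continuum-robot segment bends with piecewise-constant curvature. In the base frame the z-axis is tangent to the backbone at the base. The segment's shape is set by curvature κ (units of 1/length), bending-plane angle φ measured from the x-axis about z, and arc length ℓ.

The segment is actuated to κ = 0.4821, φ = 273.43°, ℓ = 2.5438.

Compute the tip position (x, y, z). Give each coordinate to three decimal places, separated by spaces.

θ = κ·ℓ = 0.4821 × 2.5438 = 1.22637 rad
ρ = (1 − cos θ)/κ = (1 − 0.33766)/0.4821 = 1.37386
z = sin θ / κ = 0.94127/0.4821 = 1.95243
x = ρ cos φ = 1.37386 × cos(273.43°) = 0.08220
y = ρ sin φ = 1.37386 × sin(273.43°) = -1.37140

0.082 -1.371 1.952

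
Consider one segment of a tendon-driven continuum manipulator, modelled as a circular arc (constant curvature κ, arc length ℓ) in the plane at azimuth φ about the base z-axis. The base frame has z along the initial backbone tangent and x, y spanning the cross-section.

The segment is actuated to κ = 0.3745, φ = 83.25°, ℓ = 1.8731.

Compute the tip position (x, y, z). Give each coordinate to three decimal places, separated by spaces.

0.074 0.626 1.723

θ = κ·ℓ = 0.3745 × 1.8731 = 0.70148 rad
ρ = (1 − cos θ)/κ = (1 − 0.76389)/0.3745 = 0.63047
z = sin θ / κ = 0.64535/0.3745 = 1.72322
x = ρ cos φ = 0.63047 × cos(83.25°) = 0.07410
y = ρ sin φ = 0.63047 × sin(83.25°) = 0.62610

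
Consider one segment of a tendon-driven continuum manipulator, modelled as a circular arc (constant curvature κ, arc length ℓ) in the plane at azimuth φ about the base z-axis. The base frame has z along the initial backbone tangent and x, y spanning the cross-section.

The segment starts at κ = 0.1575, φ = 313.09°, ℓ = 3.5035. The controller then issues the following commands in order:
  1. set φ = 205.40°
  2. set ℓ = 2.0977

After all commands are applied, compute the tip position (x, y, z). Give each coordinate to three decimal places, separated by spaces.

initial: κ=0.1575, φ=313.09°, ℓ=3.5035
cmd 1: set φ=205.40° → (κ,φ,ℓ)=(0.1575,205.40°,3.5035) → tip=(-0.8512,-0.4042,3.3284)
cmd 2: set ℓ=2.0977 → (κ,φ,ℓ)=(0.1575,205.40°,2.0977) → tip=(-0.3102,-0.1473,2.0597)

-0.310 -0.147 2.060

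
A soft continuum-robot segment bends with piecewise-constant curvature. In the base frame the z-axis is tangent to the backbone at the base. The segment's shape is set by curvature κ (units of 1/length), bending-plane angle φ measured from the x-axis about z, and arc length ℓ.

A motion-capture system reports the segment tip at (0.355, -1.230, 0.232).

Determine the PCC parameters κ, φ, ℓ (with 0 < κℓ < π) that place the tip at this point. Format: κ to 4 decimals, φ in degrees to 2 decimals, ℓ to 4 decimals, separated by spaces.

ρ = √(x²+y²) = √(0.355² + -1.230²) = 1.28021
φ = atan2(y, x) mod 360° = atan2(-1.230, 0.355) = 286.0991°
|p|² = ρ² + z² = 1.28021² + 0.232² = 1.69275
κ = 2ρ / |p|² = 2×1.28021 / 1.69275 = 1.51258
θ = 2·atan2(ρ, z) = 2·atan2(1.28021, 0.232) = 2.78304 rad
ℓ = θ/κ = 2.78304/1.51258 = 1.83994

1.5126 286.10 1.8399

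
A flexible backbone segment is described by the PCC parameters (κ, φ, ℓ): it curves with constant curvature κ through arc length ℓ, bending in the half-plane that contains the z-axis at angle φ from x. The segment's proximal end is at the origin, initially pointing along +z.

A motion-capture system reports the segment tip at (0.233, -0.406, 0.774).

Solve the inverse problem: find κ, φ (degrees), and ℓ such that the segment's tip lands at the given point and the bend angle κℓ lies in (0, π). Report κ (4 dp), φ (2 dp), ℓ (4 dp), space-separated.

ρ = √(x²+y²) = √(0.233² + -0.406²) = 0.46811
φ = atan2(y, x) mod 360° = atan2(-0.406, 0.233) = 299.8512°
|p|² = ρ² + z² = 0.46811² + 0.774² = 0.81820
κ = 2ρ / |p|² = 2×0.46811 / 0.81820 = 1.14424
θ = 2·atan2(ρ, z) = 2·atan2(0.46811, 0.774) = 1.08787 rad
ℓ = θ/κ = 1.08787/1.14424 = 0.95074

1.1442 299.85 0.9507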